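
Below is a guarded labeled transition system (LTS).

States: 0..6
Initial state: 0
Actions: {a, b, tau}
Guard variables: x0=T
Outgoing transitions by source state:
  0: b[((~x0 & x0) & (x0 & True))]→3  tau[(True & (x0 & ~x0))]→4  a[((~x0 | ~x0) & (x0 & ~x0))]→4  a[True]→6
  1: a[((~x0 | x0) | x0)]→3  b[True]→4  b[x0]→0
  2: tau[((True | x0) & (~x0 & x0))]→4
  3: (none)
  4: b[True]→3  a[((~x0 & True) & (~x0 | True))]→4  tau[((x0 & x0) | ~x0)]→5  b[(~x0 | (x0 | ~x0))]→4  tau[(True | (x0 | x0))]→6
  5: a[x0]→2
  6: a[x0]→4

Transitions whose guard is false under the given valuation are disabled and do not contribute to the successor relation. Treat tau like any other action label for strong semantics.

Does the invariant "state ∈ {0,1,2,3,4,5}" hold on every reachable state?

Answer: INVARIANT VIOLATED at state 6

Trace:
Allowed set {0,1,2,3,4,5}
R = {0,2,3,4,5,6}
  0: safe
  2: safe
  3: safe
  4: safe
  5: safe
  6: outside
counterexample path to 6: a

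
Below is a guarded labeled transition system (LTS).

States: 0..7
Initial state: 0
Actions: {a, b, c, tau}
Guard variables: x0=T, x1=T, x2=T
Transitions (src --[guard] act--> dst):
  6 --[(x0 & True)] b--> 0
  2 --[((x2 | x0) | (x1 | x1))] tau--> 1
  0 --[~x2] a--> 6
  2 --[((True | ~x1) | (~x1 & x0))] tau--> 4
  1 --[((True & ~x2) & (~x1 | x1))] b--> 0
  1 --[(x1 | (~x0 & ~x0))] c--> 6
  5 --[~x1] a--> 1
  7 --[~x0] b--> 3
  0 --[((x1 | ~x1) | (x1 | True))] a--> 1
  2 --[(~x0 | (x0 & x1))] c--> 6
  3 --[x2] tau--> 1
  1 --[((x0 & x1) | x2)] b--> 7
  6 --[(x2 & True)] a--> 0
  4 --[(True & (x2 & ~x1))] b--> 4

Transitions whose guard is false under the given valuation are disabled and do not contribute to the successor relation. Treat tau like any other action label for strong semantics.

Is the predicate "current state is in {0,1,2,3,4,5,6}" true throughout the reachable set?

Allowed set {0,1,2,3,4,5,6}
Reach set: {0,1,6,7}
  0: ✓
  1: ✓
  6: ✓
  7: outside
counterexample path to 7: a·b

Answer: INVARIANT VIOLATED at state 7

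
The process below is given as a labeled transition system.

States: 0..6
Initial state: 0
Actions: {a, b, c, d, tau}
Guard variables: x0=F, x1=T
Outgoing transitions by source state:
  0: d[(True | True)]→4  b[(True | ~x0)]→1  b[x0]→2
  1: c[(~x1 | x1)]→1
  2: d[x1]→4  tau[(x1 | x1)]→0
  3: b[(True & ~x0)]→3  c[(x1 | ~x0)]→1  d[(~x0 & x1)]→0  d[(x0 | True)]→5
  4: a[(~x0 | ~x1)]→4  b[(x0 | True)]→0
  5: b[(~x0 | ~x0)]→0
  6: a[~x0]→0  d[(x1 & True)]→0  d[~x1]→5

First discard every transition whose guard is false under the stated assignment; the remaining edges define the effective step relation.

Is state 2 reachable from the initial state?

Answer: UNREACHABLE

Working:
Guard filter leaves 14 enabled edge(s).
depth 0: {0}
depth 1: {1,4}  now seen {0,1,4}
Reachable = {0,1,4}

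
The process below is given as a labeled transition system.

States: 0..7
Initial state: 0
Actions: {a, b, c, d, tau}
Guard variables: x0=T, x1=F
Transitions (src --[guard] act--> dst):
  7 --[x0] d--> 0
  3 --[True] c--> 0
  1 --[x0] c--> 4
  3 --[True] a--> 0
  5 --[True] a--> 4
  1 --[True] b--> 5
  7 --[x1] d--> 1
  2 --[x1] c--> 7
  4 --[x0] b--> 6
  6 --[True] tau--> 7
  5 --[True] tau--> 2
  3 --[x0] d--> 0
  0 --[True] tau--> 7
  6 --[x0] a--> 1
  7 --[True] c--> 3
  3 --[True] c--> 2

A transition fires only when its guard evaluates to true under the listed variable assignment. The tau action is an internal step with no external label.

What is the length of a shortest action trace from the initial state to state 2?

Answer: 3

Working:
BFS to 2:
  depth 0: {0}
  depth 1: {7}
  depth 2: {3}
  depth 3: {2}
first hit 2 at d=3 via tau·c·c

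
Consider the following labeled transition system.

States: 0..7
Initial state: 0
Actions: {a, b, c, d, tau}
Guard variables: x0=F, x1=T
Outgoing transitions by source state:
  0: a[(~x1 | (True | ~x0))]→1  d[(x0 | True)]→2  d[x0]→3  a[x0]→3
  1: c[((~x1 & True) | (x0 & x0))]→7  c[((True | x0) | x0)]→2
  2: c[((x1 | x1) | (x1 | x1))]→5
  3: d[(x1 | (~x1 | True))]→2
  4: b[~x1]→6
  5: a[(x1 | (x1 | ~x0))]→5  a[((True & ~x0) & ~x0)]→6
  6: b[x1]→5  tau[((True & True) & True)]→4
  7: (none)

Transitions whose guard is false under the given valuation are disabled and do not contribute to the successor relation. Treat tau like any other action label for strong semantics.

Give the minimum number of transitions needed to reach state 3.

Answer: UNREACHABLE

Trace:
Breadth-first toward 3:
  depth 0: {0}
  depth 1: {1,2}
  depth 2: {5}
  depth 3: {6}
  depth 4: {4}
3 never appears.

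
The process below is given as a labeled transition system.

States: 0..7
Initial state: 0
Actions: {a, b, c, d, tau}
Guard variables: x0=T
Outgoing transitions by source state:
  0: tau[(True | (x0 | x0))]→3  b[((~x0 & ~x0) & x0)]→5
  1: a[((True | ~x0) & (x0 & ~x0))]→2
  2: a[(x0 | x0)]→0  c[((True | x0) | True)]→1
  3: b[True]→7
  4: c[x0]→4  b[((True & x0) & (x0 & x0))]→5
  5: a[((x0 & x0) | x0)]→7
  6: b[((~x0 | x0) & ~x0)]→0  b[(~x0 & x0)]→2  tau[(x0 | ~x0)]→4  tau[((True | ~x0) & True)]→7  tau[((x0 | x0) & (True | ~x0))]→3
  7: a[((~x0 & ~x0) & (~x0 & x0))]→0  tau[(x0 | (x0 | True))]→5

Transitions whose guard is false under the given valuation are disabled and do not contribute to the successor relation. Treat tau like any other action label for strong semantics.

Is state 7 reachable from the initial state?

After dropping false guards: 11 live edges.
depth 0: {0}
depth 1: {3}  total {0,3}
depth 2: {7}  total {0,3,7}
depth 3: {5}  total {0,3,5,7}
R = {0,3,5,7}
Path to 7: tau·b

Answer: REACHABLE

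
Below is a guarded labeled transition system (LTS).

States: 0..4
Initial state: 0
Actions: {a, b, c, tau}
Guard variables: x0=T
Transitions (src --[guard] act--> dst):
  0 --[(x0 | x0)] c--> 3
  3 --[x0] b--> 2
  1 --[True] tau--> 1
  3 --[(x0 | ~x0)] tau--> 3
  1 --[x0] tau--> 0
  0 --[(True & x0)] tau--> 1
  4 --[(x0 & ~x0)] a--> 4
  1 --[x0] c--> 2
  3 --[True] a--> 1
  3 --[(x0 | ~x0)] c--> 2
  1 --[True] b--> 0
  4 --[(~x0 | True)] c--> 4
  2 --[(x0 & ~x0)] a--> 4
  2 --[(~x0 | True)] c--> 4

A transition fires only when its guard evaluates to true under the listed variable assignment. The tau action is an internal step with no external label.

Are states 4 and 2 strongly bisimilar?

Bisimulation quotient by refinement:
  π0 = {{0,1,2,3,4}}
  π1 = {{0},{1},{2,4},{3}}
4 equivalence class(es) (converged in 2)
class of 4: {2,4}; class of 2: {2,4}

Answer: BISIMILAR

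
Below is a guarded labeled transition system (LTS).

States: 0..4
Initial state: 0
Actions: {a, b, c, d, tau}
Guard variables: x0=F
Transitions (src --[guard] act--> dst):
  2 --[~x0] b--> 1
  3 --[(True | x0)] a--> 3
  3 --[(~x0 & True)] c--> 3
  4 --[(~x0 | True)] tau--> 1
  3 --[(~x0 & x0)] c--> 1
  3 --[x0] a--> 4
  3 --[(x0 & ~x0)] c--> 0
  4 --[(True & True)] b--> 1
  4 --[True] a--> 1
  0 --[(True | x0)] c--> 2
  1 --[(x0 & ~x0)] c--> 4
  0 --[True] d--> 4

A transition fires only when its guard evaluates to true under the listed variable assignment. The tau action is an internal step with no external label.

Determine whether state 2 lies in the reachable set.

Answer: REACHABLE

Analysis:
Guard filter leaves 8 enabled edge(s).
L0 = {0}
L1 = {2,4}  now seen {0,2,4}
L2 = {1}  now seen {0,1,2,4}
Reachable = {0,1,2,4}
trace reaching 2: c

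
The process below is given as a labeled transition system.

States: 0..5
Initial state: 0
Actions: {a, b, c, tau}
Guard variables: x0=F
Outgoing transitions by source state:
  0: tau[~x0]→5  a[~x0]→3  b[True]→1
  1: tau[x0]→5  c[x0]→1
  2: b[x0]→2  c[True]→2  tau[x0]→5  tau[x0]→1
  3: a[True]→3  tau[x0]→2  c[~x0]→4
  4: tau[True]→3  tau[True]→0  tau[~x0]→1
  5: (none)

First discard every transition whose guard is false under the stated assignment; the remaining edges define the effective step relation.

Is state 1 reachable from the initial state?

After dropping false guards: 9 live edges.
L0 = {0}
L1 = {1,3,5}  cumulative {0,1,3,5}
L2 = {4}  cumulative {0,1,3,4,5}
Reach set: {0,1,3,4,5}
Path to 1: b

Answer: REACHABLE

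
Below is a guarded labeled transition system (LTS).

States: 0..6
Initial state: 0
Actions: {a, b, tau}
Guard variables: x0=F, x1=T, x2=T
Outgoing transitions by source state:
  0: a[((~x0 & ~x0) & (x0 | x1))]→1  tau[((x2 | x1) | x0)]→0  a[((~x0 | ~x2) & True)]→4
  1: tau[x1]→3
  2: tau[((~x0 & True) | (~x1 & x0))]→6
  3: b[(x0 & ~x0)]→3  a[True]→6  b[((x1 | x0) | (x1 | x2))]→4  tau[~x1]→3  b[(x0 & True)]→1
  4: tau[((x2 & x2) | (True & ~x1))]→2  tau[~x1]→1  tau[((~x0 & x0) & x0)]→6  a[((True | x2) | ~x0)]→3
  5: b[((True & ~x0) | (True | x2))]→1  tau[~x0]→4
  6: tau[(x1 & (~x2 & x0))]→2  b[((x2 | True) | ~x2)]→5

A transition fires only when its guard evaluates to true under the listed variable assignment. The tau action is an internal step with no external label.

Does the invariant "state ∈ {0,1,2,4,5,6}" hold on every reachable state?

Safe = {0,1,2,4,5,6}
Reach set: {0,1,2,3,4,5,6}
  0: safe
  1: safe
  2: safe
  3: outside
  4: safe
  5: safe
  6: safe
witness against invariant: a·tau → 3

Answer: INVARIANT VIOLATED at state 3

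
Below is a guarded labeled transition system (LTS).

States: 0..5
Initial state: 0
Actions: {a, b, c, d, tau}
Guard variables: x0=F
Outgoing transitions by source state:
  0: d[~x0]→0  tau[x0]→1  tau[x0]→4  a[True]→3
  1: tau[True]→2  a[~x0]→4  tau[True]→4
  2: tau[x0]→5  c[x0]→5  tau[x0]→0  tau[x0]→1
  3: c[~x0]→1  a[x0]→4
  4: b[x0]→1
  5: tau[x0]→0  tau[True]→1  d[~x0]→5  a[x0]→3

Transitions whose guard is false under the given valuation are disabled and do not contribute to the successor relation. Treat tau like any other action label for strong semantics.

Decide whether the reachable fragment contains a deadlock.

Answer: DEADLOCK at state 2

Analysis:
Reachable = {0,1,2,3,4}
  0: a→3  d→0  [2 exit(s)]
  1: a→4  tau→2  tau→4  [3 exit(s)]
  2: ∅  [deadlock]
  3: c→1  [1 exit(s)]
  4: ∅  [deadlock]
witness 2: a·c·tau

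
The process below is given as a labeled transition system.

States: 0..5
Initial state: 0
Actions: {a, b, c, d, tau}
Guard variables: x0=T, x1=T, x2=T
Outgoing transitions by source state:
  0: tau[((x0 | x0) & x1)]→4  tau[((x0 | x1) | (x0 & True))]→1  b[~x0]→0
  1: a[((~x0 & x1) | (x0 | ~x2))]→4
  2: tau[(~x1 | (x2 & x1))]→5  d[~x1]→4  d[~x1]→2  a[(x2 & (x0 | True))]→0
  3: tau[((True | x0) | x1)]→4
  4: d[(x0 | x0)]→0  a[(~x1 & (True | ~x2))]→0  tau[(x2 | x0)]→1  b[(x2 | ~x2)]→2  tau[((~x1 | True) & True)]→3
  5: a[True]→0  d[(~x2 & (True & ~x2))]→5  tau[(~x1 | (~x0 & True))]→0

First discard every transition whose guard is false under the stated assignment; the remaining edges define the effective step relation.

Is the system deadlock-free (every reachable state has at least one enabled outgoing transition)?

Answer: DEADLOCK-FREE

Analysis:
Reach set: {0,1,2,3,4,5}
  0: tau→1  tau→4  [2 out]
  1: a→4  [1 out]
  2: a→0  tau→5  [2 out]
  3: tau→4  [1 out]
  4: b→2  d→0  tau→1  tau→3  [4 out]
  5: a→0  [1 out]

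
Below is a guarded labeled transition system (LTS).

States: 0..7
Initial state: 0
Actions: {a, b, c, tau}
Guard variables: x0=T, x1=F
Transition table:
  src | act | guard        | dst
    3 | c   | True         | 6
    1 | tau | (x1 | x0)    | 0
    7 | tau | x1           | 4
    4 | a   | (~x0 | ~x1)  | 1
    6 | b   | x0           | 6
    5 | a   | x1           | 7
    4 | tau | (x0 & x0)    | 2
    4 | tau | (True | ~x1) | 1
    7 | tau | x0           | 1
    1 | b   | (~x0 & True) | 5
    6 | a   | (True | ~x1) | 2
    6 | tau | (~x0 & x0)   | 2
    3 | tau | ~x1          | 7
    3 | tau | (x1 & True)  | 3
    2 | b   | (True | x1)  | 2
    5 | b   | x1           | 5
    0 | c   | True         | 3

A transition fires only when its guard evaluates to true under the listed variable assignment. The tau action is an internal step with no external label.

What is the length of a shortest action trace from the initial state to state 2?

BFS to 2:
  depth 0: {0}
  depth 1: {3}
  depth 2: {6,7}
  depth 3: {1,2}
depth(2)=3, e.g. c·c·a

Answer: 3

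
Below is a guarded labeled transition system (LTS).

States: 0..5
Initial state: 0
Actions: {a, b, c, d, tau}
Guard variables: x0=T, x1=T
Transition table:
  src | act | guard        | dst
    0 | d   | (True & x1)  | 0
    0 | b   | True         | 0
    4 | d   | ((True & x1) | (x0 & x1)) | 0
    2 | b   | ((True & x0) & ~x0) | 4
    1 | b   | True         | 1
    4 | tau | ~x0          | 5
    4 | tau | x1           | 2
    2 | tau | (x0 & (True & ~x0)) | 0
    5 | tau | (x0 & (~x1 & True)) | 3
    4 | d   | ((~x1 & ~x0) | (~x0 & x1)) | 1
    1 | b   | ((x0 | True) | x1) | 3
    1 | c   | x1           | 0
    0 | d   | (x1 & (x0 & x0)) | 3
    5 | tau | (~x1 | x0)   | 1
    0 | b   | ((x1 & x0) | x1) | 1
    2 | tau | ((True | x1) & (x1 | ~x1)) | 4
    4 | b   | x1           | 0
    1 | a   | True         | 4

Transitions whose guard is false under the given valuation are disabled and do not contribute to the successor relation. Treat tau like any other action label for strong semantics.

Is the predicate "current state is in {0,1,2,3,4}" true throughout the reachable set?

Allowed set {0,1,2,3,4}
R = {0,1,2,3,4}
  0: ok
  1: ok
  2: ok
  3: ok
  4: ok

Answer: INVARIANT HOLDS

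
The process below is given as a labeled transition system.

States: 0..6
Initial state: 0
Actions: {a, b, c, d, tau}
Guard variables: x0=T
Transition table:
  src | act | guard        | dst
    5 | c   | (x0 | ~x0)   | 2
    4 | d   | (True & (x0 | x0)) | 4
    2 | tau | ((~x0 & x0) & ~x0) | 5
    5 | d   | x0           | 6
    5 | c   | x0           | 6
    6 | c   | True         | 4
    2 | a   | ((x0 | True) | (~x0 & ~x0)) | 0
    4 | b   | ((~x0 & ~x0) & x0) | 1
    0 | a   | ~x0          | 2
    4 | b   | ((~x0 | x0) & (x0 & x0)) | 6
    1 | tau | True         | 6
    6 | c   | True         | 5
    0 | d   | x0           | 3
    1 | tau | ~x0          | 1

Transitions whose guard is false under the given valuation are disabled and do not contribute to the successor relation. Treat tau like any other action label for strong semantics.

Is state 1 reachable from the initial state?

Answer: UNREACHABLE

Analysis:
After dropping false guards: 10 live edges.
Layer 0: {0}
Layer 1: {3}  total {0,3}
Reach set: {0,3}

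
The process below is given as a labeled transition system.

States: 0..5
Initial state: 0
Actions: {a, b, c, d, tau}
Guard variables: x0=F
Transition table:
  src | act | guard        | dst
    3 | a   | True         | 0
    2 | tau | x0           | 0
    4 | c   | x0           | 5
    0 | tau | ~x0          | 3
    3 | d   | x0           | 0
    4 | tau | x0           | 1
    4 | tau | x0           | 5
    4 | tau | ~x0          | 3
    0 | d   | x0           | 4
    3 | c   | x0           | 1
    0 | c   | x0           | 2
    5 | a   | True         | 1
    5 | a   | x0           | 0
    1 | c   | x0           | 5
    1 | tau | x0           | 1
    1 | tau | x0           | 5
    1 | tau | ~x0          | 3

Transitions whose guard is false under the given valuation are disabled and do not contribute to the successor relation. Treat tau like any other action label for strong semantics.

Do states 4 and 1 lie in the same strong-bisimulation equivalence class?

Answer: BISIMILAR

Analysis:
Bisimulation quotient by refinement:
  P[0] = {{0,1,2,3,4,5}}
  P[1] = {{0,1,4},{2},{3,5}}
3 equivalence class(es) (converged in 2)
4∈{0,1,4}, 1∈{0,1,4}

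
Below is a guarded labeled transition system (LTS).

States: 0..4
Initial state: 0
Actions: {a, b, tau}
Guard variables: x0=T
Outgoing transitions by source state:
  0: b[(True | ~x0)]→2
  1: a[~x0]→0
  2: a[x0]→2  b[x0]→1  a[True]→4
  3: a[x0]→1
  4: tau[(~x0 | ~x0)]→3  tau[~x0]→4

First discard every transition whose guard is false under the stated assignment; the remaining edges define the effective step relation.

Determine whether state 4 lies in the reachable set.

Answer: REACHABLE

Working:
5 transition(s) survive guard evaluation.
depth 0: {0}
depth 1: {2}  now seen {0,2}
depth 2: {1,4}  now seen {0,1,2,4}
R = {0,1,2,4}
Path to 4: b·a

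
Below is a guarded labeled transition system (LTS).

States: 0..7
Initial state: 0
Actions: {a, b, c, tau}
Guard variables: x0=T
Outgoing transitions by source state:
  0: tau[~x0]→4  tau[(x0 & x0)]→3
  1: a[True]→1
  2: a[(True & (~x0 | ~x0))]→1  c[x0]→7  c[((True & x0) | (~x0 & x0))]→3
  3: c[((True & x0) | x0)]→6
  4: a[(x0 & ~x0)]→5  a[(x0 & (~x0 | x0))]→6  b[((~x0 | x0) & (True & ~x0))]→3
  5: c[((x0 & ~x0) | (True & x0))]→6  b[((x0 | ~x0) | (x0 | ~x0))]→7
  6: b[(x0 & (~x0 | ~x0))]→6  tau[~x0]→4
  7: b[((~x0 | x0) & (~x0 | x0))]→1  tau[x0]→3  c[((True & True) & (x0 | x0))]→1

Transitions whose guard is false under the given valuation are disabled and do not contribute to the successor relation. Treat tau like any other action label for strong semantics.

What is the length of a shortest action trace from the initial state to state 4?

Answer: UNREACHABLE

Trace:
Breadth-first toward 4:
  depth 0: {0}
  depth 1: {3}
  depth 2: {6}
4 never appears.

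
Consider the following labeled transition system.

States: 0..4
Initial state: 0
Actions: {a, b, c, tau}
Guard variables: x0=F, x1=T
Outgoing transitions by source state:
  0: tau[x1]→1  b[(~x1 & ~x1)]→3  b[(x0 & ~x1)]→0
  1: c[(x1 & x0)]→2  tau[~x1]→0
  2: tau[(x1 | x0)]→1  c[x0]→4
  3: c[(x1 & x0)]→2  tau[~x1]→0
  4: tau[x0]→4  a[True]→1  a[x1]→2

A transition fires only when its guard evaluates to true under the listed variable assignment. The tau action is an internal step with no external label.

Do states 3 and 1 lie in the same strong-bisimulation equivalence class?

Answer: BISIMILAR

Working:
Refine partition for ~:
  π0 = {{0,1,2,3,4}}
  π1 = {{0,2},{1,3},{4}}
Fixed point at round 2; 3 class(es).
[3]={1,3}  [1]={1,3}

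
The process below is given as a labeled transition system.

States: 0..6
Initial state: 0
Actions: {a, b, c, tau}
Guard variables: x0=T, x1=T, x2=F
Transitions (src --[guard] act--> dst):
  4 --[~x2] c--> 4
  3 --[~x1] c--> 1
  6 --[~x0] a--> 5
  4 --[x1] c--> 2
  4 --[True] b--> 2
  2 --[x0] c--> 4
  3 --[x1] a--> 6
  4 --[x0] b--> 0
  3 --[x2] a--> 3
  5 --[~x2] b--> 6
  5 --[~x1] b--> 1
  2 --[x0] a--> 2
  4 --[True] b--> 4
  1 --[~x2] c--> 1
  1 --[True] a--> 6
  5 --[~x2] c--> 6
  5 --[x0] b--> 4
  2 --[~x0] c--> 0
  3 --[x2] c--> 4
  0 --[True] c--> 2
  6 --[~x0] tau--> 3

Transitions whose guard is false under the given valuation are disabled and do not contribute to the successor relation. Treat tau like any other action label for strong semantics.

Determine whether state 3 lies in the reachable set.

14 transition(s) survive guard evaluation.
L0 = {0}
L1 = {2}  cumulative {0,2}
L2 = {4}  cumulative {0,2,4}
Reach set: {0,2,4}

Answer: UNREACHABLE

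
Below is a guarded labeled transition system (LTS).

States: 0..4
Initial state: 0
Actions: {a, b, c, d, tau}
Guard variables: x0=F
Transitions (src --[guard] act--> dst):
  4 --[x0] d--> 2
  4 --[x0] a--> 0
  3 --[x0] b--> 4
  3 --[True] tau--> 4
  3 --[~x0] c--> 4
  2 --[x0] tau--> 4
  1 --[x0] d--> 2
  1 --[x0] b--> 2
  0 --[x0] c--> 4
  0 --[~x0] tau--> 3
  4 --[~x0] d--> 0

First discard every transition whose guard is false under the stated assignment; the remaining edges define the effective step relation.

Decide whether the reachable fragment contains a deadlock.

Answer: DEADLOCK-FREE

Working:
Reachable = {0,3,4}
  0: tau→3  [deg 1]
  3: c→4  tau→4  [deg 2]
  4: d→0  [deg 1]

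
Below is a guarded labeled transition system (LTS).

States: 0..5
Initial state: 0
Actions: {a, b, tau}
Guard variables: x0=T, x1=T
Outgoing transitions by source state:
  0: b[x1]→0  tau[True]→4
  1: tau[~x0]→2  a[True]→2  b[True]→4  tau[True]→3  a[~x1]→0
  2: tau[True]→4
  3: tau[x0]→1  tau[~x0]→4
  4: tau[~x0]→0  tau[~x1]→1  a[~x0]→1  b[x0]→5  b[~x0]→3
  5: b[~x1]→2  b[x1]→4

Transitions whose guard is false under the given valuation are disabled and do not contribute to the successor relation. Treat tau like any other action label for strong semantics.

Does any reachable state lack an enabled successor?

R = {0,4,5}
  0: b→0  tau→4  [deg 2]
  4: b→5  [deg 1]
  5: b→4  [deg 1]

Answer: DEADLOCK-FREE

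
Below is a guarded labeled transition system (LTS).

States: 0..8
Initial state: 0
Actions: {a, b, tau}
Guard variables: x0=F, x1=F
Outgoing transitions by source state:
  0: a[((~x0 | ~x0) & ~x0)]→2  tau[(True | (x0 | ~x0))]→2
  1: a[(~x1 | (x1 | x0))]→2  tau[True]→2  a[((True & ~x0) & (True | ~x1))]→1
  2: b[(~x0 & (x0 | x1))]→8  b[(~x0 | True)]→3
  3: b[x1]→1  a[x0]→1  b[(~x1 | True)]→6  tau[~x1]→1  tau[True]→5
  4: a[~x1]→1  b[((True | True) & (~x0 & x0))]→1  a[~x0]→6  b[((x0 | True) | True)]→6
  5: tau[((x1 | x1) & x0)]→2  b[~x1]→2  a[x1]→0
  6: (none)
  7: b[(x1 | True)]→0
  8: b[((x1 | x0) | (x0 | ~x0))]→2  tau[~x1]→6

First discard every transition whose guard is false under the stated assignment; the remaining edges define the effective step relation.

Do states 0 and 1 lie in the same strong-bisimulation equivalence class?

Answer: NOT BISIMILAR

Working:
Compute ~ classes (split until stable):
  P[0] = {{0,1,2,3,4,5,6,7,8}}
  P[1] = {{0,1},{2,5,7},{3,8},{4},{6}}
  P[2] = {{0},{1},{2},{3},{4},{5},{6},{7},{8}}
Fixed point at round 3; 9 class(es).
[0]={0}  [1]={1}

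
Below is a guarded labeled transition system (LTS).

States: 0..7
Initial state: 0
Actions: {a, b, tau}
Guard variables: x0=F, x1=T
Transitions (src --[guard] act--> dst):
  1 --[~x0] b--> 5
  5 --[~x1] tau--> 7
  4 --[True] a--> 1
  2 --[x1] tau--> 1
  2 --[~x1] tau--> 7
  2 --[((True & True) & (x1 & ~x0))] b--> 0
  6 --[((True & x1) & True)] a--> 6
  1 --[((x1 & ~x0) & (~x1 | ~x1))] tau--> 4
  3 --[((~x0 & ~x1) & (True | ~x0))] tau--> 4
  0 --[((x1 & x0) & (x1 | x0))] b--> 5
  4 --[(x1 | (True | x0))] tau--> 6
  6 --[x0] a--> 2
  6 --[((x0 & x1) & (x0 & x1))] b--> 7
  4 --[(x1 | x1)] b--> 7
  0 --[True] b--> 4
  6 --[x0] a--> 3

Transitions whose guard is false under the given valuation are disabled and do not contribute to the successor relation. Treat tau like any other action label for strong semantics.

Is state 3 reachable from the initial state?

8 transition(s) survive guard evaluation.
Layer 0: {0}
Layer 1: {4}  now seen {0,4}
Layer 2: {1,6,7}  now seen {0,1,4,6,7}
Layer 3: {5}  now seen {0,1,4,5,6,7}
Reachable = {0,1,4,5,6,7}

Answer: UNREACHABLE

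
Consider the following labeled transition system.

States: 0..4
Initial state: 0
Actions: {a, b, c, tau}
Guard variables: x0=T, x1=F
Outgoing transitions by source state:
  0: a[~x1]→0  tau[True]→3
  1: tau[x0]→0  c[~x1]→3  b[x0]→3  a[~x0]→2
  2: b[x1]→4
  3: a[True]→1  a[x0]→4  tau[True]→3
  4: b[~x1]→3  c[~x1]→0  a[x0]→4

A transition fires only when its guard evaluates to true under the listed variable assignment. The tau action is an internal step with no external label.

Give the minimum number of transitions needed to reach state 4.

Answer: 2

Working:
Layered search for 4:
  depth 0: {0}
  depth 1: {3}
  depth 2: {1,4}
first hit 4 at d=2 via tau·a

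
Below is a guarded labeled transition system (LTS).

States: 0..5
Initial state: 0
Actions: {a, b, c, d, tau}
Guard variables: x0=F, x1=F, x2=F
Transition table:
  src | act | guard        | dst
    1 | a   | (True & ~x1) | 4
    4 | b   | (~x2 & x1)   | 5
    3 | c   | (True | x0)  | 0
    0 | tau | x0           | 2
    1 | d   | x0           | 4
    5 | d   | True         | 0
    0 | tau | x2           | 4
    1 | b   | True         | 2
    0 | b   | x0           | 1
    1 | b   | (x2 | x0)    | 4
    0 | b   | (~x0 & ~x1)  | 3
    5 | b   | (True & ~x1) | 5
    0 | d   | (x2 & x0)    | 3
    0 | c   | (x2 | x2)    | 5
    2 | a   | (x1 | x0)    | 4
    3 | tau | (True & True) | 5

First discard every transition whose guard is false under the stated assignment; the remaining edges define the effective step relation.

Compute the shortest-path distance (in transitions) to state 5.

Breadth-first toward 5:
  depth 0: {0}
  depth 1: {3}
  depth 2: {5}
depth(5)=2, e.g. b·tau

Answer: 2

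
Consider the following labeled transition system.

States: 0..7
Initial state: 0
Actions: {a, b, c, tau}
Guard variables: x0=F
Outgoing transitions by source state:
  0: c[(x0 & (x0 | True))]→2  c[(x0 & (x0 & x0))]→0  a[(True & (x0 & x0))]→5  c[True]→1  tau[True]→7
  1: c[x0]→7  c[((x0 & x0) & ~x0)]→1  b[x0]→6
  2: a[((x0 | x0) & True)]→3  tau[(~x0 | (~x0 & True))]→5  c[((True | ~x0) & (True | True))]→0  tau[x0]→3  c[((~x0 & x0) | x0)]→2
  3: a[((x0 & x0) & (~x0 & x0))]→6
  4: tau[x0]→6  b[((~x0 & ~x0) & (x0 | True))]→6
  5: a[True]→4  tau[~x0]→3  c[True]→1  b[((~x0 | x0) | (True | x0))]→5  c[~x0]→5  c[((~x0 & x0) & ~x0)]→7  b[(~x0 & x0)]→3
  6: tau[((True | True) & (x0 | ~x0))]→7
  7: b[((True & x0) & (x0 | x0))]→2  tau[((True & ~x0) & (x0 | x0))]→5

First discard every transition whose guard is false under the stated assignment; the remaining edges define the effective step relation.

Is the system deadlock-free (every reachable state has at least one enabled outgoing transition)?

Answer: DEADLOCK at state 1

Analysis:
Reach set: {0,1,7}
  0: c→1  tau→7  [2 exit(s)]
  1: ∅  [no exit]
  7: ∅  [no exit]
Path to 1: c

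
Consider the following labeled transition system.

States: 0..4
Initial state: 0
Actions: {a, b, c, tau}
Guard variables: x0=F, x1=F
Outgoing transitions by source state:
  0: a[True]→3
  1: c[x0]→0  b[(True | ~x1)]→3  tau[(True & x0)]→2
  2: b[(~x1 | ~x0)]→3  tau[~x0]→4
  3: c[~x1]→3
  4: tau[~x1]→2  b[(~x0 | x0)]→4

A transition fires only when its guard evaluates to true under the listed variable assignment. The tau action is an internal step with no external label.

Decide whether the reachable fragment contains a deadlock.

Answer: DEADLOCK-FREE

Working:
Reachable = {0,3}
  0: a→3  [1 out]
  3: c→3  [1 out]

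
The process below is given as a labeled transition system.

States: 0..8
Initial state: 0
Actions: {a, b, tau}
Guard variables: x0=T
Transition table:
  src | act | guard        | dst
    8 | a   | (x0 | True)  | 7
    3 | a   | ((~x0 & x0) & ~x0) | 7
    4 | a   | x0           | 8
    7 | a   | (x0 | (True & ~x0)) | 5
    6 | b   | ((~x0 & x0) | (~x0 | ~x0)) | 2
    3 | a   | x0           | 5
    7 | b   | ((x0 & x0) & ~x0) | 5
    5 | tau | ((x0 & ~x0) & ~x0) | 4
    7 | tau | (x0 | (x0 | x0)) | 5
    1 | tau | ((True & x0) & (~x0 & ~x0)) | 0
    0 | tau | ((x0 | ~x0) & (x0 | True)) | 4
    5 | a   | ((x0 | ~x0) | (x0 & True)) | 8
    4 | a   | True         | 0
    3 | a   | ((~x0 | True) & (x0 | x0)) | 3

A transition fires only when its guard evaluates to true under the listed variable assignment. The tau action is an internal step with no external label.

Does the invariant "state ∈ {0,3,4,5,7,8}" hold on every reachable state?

Safe = {0,3,4,5,7,8}
R = {0,4,5,7,8}
  0: ✓
  4: ✓
  5: ✓
  7: ✓
  8: ✓

Answer: INVARIANT HOLDS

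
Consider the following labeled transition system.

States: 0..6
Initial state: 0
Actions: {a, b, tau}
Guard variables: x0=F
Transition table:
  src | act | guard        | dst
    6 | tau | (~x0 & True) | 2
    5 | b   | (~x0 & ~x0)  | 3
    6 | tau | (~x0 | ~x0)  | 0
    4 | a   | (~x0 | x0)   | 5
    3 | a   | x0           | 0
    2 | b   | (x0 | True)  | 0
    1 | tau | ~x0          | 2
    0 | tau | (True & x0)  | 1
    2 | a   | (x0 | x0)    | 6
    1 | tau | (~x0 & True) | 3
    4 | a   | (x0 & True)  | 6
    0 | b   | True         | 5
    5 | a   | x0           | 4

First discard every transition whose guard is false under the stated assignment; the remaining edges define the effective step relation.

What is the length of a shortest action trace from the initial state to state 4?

Answer: UNREACHABLE

Working:
Layered search for 4:
  Layer 0: {0}
  Layer 1: {5}
  Layer 2: {3}
4 never appears.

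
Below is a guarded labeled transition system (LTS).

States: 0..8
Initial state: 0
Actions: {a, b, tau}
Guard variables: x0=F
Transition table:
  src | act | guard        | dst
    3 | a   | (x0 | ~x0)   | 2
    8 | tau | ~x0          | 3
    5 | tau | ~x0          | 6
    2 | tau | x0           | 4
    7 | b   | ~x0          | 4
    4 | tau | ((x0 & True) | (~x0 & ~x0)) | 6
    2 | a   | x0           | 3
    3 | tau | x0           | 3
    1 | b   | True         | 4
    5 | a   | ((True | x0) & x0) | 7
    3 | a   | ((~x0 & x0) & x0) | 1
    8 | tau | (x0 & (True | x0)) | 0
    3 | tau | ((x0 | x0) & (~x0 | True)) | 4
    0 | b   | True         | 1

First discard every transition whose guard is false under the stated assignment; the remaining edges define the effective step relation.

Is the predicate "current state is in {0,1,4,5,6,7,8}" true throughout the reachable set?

Answer: INVARIANT HOLDS

Analysis:
Safe = {0,1,4,5,6,7,8}
Reach set: {0,1,4,6}
  0: ✓
  1: ✓
  4: ✓
  6: ✓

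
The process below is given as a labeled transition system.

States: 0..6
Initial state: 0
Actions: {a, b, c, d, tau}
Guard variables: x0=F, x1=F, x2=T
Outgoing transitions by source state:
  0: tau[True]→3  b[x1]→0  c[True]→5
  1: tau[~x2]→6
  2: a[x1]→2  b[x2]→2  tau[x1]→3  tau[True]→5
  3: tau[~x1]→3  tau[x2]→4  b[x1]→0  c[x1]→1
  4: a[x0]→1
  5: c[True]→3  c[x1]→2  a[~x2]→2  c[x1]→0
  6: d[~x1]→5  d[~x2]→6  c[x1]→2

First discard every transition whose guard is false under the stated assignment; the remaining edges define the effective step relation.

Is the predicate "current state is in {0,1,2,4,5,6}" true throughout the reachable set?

Answer: INVARIANT VIOLATED at state 3

Trace:
Safe = {0,1,2,4,5,6}
R = {0,3,4,5}
  0: ✓
  3: VIOLATES
  4: ✓
  5: ✓
reach 3 via tau — violates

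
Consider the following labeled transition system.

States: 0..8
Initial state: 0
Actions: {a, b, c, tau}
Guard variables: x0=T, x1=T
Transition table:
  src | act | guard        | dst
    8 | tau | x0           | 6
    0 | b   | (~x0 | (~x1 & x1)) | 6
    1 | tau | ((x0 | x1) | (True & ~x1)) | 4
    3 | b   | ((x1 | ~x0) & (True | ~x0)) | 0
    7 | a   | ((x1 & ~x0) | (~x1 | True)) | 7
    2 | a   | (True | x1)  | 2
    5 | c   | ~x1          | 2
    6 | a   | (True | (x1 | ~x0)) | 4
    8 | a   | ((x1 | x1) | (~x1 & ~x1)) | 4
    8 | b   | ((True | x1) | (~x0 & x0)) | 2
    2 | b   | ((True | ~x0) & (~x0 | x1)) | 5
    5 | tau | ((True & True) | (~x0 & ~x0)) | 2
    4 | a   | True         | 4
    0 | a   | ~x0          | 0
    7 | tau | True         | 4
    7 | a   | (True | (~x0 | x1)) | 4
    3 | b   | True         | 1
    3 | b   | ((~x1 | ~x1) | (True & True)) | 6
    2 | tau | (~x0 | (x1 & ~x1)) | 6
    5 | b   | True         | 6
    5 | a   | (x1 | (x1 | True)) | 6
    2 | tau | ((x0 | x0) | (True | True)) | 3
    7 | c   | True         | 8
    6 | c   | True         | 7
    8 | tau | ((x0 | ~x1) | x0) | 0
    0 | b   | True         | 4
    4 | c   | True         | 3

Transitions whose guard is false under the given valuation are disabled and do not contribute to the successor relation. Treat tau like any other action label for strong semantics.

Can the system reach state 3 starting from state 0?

Guard filter leaves 23 enabled edge(s).
depth 0: {0}
depth 1: {4}  cumulative {0,4}
depth 2: {3}  cumulative {0,3,4}
depth 3: {1,6}  cumulative {0,1,3,4,6}
depth 4: {7}  cumulative {0,1,3,4,6,7}
depth 5: {8}  cumulative {0,1,3,4,6,7,8}
depth 6: {2}  cumulative {0,1,2,3,4,6,7,8}
depth 7: {5}  cumulative {0,1,2,3,4,5,6,7,8}
Reach set: {0,1,2,3,4,5,6,7,8}
witness 3: b·c

Answer: REACHABLE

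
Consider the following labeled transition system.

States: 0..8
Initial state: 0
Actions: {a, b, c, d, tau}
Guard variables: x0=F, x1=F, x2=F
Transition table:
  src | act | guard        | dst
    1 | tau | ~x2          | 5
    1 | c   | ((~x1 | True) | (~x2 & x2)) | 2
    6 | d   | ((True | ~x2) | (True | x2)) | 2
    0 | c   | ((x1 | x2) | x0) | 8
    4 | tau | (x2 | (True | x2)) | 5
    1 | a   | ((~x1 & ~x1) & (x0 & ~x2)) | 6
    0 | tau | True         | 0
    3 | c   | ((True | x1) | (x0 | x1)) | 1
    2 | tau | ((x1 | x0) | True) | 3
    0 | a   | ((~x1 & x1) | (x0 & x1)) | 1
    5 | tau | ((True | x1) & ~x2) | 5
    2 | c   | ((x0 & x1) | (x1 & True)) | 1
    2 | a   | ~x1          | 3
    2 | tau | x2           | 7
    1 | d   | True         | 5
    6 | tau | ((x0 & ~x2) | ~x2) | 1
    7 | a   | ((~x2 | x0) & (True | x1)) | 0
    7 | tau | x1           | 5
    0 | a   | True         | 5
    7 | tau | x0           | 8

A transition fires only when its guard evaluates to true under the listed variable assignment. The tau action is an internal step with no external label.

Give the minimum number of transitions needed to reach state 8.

Layered search for 8:
  Layer 0: {0}
  Layer 1: {5}
8 never appears.

Answer: UNREACHABLE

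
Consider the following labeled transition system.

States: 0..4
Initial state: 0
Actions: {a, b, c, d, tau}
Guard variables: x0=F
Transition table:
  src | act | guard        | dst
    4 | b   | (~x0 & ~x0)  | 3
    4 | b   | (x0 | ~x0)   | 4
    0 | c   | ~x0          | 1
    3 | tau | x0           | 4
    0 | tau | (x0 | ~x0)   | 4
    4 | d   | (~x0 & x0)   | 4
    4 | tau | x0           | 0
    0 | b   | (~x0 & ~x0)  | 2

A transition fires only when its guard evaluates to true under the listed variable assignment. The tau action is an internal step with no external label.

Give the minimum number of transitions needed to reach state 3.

Answer: 2

Working:
BFS to 3:
  Layer 0: {0}
  Layer 1: {1,2,4}
  Layer 2: {3}
depth(3)=2, e.g. tau·b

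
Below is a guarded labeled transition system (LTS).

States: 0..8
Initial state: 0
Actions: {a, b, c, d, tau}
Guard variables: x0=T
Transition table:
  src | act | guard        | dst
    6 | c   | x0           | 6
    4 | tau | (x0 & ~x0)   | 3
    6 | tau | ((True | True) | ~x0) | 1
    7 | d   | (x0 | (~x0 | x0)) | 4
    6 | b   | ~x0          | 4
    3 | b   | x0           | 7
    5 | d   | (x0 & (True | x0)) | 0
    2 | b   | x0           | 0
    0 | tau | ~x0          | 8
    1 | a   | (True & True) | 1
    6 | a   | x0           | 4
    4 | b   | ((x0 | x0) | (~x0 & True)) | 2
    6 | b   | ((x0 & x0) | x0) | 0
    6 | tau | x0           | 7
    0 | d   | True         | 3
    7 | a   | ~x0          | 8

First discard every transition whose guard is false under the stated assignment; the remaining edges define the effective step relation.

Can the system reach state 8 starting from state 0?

Guard filter leaves 12 enabled edge(s).
depth 0: {0}
depth 1: {3}  total {0,3}
depth 2: {7}  total {0,3,7}
depth 3: {4}  total {0,3,4,7}
depth 4: {2}  total {0,2,3,4,7}
Reach set: {0,2,3,4,7}

Answer: UNREACHABLE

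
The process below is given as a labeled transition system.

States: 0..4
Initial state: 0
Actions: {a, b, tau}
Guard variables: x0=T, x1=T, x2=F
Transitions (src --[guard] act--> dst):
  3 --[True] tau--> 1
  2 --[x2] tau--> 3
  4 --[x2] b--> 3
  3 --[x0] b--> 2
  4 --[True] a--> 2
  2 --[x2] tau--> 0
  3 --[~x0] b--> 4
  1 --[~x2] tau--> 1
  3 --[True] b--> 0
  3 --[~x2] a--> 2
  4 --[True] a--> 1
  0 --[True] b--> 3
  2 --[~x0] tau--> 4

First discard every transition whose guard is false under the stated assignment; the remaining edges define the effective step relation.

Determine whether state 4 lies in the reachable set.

Answer: UNREACHABLE

Working:
After dropping false guards: 8 live edges.
L0 = {0}
L1 = {3}  cumulative {0,3}
L2 = {1,2}  cumulative {0,1,2,3}
Reachable = {0,1,2,3}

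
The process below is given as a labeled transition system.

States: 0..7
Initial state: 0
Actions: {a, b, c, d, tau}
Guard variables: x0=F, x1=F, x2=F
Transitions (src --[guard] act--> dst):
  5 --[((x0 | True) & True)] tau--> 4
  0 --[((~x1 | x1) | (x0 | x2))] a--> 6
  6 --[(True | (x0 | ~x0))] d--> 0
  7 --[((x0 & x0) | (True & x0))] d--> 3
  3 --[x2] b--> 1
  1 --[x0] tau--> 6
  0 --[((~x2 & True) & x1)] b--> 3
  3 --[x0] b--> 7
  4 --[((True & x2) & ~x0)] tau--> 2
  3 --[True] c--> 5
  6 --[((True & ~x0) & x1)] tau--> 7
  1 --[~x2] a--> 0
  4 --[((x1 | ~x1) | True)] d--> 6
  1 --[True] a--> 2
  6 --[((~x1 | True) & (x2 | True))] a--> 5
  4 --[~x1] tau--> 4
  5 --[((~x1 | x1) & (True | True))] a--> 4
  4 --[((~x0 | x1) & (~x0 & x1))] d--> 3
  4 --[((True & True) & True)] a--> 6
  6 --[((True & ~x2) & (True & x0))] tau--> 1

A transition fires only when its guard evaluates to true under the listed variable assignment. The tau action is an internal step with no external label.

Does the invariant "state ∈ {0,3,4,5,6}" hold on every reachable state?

Answer: INVARIANT HOLDS

Trace:
Inv-set: {0,3,4,5,6}
R = {0,4,5,6}
  0: safe
  4: safe
  5: safe
  6: safe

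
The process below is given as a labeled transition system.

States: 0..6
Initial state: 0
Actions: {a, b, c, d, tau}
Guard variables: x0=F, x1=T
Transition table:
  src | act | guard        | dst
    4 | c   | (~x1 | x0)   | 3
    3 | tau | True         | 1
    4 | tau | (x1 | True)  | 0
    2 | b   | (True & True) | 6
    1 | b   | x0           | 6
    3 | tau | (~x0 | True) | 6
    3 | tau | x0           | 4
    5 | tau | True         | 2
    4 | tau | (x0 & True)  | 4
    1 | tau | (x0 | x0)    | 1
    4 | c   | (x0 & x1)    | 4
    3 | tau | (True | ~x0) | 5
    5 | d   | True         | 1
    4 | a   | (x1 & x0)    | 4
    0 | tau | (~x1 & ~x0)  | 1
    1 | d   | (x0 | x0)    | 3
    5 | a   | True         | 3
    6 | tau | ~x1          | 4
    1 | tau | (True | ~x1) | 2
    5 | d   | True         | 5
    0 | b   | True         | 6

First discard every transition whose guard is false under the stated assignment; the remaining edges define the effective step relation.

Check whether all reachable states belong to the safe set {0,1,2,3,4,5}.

Allowed set {0,1,2,3,4,5}
Reach set: {0,6}
  0: safe
  6: ✗ unsafe
reach 6 via b — violates

Answer: INVARIANT VIOLATED at state 6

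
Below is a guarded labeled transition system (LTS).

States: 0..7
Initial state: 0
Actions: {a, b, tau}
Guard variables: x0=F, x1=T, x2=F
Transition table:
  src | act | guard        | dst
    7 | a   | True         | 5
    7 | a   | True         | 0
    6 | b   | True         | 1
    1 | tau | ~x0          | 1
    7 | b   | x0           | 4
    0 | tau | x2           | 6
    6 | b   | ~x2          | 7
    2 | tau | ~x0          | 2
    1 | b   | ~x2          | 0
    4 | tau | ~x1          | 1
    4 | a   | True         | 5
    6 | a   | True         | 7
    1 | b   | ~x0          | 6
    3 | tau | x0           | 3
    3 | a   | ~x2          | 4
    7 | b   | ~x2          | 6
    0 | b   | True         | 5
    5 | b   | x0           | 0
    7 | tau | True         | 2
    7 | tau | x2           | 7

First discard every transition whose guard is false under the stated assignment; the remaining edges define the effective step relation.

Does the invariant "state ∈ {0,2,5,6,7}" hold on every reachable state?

Allowed set {0,2,5,6,7}
Reachable = {0,5}
  0: ✓
  5: ✓

Answer: INVARIANT HOLDS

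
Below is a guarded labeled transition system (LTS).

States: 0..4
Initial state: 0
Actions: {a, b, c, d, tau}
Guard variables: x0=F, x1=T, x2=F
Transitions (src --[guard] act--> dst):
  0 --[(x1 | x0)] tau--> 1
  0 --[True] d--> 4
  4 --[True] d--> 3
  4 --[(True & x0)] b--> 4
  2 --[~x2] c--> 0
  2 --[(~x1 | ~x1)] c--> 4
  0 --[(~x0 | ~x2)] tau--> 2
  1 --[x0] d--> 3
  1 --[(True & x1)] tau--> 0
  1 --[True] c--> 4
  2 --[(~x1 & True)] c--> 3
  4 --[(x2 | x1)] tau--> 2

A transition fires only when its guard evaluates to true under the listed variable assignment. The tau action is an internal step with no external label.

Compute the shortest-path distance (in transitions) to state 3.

Answer: 2

Working:
Layered search for 3:
  L0 = {0}
  L1 = {1,2,4}
  L2 = {3}
3 enters at depth 2; path d·d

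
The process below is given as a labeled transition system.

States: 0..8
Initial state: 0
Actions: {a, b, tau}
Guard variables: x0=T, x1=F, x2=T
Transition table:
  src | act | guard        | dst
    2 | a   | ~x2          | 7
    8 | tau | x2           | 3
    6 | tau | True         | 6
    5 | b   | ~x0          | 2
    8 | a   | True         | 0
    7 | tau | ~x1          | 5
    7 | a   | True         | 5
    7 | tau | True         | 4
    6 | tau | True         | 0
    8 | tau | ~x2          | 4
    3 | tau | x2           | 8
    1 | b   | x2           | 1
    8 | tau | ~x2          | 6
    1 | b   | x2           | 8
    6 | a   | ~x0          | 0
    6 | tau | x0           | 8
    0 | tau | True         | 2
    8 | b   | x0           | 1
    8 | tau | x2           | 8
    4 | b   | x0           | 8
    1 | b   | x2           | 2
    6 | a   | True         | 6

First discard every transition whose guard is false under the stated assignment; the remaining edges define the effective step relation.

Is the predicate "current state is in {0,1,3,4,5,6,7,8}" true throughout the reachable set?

Allowed set {0,1,3,4,5,6,7,8}
R = {0,2}
  0: safe
  2: VIOLATES
counterexample path to 2: tau

Answer: INVARIANT VIOLATED at state 2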